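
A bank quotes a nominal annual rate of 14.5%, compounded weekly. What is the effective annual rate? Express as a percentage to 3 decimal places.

EAR = (1 + 14.5%/52)^52 − 1 = (1 + 0.00278846)^52 − 1.
(1 + 0.00278846)^52 ≈ 1.155806, so EAR ≈ 15.58063%.

15.581%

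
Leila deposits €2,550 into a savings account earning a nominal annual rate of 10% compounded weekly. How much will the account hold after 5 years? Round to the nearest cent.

Periodic rate = 10%/52 = 0.00192308; periods = 52·5 = 260.
A = 2,550·(1 + 0.1/52)^260 ≈ 2,550·1.647929821 ≈ 4,202.2210.

€4,202.22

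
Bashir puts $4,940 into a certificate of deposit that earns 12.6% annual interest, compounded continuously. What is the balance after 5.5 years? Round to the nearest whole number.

$9,879

A = P·e^(rt) = 4,940·e^(0.126·5.5) = 4,940·e^0.693.
e^0.693 ≈ 1.999705661, so A ≈ 9,878.5460.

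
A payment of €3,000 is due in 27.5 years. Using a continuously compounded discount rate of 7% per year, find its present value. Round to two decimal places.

€437.63

P = A·e^(−rt) = 3,000·e^(−1.925).
e^(−1.925) ≈ 0.1458757569, so P ≈ 437.6273.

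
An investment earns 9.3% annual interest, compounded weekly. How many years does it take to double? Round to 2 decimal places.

7.46 years

(1 + 0.00178846)^(52t) = 2.
52t = ln 2 / ln(1 + 0.00178846) ≈ 0.69315/0.00178686 ≈ 387.9126.
t ≈ 7.4599.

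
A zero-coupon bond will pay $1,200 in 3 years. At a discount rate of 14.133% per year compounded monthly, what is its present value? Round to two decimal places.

$787.26

Growth factor = (1 + 0.0117775)^36 ≈ 1.52426551.
P = 1,200/1.52426551 ≈ 787.2644.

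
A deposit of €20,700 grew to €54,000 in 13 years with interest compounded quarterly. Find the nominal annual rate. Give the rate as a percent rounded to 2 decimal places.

7.44%

The 52-period growth factor is 54,000/20,700 = 2.6087.
r/4 = 2.6087^(1/52) − 1 ≈ 0.0186105, so r ≈ 4·0.0186105 = 7.44419%.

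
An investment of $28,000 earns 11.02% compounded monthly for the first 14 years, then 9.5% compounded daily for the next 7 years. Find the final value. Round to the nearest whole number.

$252,870

After 14 years at 11.02%: 28,000 × 4.64484986596 ≈ 130,055.7962.
Then 7 years at 9.5%: 130,055.7962 × 1.94432227947 ≈ 252,870.3822.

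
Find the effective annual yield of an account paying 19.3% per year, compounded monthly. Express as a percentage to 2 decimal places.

21.10%

EAR = (1 + 19.3%/12)^12 − 1 = (1 + 0.0160833)^12 − 1.
(1 + 0.0160833)^12 ≈ 1.211022, so EAR ≈ 21.10217%.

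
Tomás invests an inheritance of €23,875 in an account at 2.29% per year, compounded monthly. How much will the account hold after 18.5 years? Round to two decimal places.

Periodic rate = 2.29%/12 = 0.00190833; periods = 12·18.5 = 222.
A = 23,875·(1 + 0.0229/12)^222 ≈ 23,875·1.5269102984 ≈ 36,454.9834.

€36,454.98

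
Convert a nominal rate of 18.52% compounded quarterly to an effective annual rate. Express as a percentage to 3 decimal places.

19.846%

EAR = (1 + 18.52%/4)^4 − 1 = (1 + 0.0463)^4 − 1.
(1 + 0.0463)^4 ≈ 1.198464, so EAR ≈ 19.84637%.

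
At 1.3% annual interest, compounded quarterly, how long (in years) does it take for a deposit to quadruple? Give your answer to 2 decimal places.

106.81 years

(1 + 0.00325)^(4t) = 4.
4t = ln 4 / ln(1 + 0.00325) ≈ 1.3863/0.00324473 ≈ 427.2449.
t ≈ 106.8112.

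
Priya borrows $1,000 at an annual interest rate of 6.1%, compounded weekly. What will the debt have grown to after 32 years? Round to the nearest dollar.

$7,035

Periodic rate = 6.1%/52 = 0.00117308; periods = 52·32 = 1664.
A = 1,000·(1 + 0.061/52)^1664 ≈ 1,000·7.034706513 ≈ 7,034.7065.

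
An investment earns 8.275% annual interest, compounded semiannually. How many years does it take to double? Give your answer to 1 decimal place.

(1 + 0.041375)^(2t) = 2.
2t = ln 2 / ln(1 + 0.041375) ≈ 0.69315/0.040542 ≈ 17.0970.
t ≈ 8.5485.

8.5 years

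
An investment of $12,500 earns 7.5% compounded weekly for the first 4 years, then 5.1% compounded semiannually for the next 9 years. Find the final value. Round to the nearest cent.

$26,542.78

Phase 1: 12,500·(1 + 0.075/52)^208 ≈ 16,869.5885.
Phase 2: 16,869.5885·(1 + 0.0255)^18 ≈ 26,542.7829.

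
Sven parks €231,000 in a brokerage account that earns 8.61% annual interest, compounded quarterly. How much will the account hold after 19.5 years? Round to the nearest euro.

€1,216,281

Periodic rate = 8.61%/4 = 0.021525; periods = 4·19.5 = 78.
A = 231,000·(1 + 0.021525)^78 ≈ 231,000·5.265286107675 ≈ 1,216,281.0909.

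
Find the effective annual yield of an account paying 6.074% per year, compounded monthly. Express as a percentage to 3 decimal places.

One year is 12 periods at 0.00506167 each: (1 + 0.00506167)^12 ≈ 1.06246.
EAR = 1.06246 − 1 ≈ 6.24598%.

6.246%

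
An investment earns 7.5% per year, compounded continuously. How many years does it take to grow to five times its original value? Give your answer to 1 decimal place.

e^(0.075t) = 5, so 0.075t = ln 5 ≈ 1.6094.
t ≈ 1.6094/0.075 ≈ 21.4592.

21.5 years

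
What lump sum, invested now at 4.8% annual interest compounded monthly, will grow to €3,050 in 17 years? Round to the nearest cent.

€1,350.90

Periodic rate = 4.8%/12 = 0.004; 204 periods.
P = 3,050/(1 + 0.004)^204 ≈ 3,050/2.257758121 ≈ 1,350.8976.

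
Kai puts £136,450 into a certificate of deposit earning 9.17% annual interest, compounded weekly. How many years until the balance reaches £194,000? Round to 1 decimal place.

(1 + 0.00176346)^(52t) = 194,000/136,450 = 1.4218.
52t·ln(1 + 0.00176346) = ln(1.4218); 52t = 0.3519/0.00176191 ≈ 199.7266.
t ≈ 3.8409 years.

3.8 years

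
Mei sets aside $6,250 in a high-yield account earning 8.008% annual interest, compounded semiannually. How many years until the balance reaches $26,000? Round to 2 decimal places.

18.16 years

We need (1 + 0.04004)^(2t) = 4.16, so 2t = ln 4.16 / ln 1.04004 ≈ 36.3104.
t ≈ 36.3104/2 = 18.1552 years.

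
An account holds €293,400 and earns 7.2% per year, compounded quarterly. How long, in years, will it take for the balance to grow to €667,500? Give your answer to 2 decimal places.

11.52 years

We need (1 + 0.018)^(4t) = 2.2751, so 4t = ln 2.2751 / ln 1.018 ≈ 46.0766.
t ≈ 46.0766/4 = 11.5191 years.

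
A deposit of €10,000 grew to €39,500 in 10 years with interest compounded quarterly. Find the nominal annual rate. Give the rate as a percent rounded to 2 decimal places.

13.98%

(1 + r/4)^40 = 39,500/10,000 = 3.95.
1 + r/4 = 3.95^(1/40) ≈ 1.034939, so r/4 ≈ 0.0349394.
r ≈ 4·0.0349394 = 13.97577%.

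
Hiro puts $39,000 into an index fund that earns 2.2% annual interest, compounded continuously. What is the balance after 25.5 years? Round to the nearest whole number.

$68,345

A = P·e^(rt) = 39,000·e^(0.022·25.5) = 39,000·e^0.561.
e^0.561 ≈ 1.7524240484, so A ≈ 68,344.5379.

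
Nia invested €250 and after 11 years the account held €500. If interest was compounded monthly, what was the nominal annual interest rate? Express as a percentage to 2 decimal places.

(1 + r/12)^132 = 500/250 = 2.
1 + r/12 = 2^(1/132) ≈ 1.005265, so r/12 ≈ 0.00526493.
r ≈ 12·0.00526493 = 6.31791%.

6.32%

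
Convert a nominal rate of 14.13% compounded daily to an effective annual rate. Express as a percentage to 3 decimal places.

One year is 365 periods at 0.000387123 each: (1 + 0.000387123)^365 ≈ 1.151739.
EAR = 1.151739 − 1 ≈ 15.17386%.

15.174%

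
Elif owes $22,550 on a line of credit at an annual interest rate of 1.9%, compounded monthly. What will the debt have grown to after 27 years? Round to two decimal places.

Growth factor = (1 + 0.019/12)^324 ≈ 1.6696170741.
A ≈ 22,550 × 1.6696170741 ≈ 37,649.8650.

$37,649.87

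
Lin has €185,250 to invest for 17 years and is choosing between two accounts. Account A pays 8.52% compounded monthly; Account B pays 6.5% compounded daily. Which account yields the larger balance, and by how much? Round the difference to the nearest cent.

Account A growth factor: (1 + 0.0071)^204 ≈ 4.23457254481; balance ≈ 784,454.5639.
Account B growth factor: (1 + 0.065/365)^6205 ≈ 3.01892745594; balance ≈ 559,256.3112.
Account A is larger by 225,198.2527.

Account A, by €225,198.25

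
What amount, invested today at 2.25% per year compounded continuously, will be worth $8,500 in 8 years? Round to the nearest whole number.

$7,100

P = A·e^(−rt) = 8,500·e^(−0.18).
e^(−0.18) ≈ 0.8352702114, so P ≈ 7,099.7968.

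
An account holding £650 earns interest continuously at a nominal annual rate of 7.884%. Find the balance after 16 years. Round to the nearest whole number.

£2,295

A = P·e^(rt) = 650·e^(0.07884·16) = 650·e^1.26144.
e^1.26144 ≈ 3.530501751, so A ≈ 2,294.8261.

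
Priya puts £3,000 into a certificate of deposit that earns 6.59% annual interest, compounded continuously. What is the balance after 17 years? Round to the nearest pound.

A = P·e^(rt) = 3,000·e^(0.0659·17) = 3,000·e^1.1203.
e^1.1203 ≈ 3.065773797, so A ≈ 9,197.3214.

£9,197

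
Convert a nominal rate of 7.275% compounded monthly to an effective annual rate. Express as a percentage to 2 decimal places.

7.52%

EAR = (1 + 7.275%/12)^12 − 1 = (1 + 0.0060625)^12 − 1.
(1 + 0.0060625)^12 ≈ 1.075225, so EAR ≈ 7.52255%.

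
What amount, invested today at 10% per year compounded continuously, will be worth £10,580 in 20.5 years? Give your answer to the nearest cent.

P = A·e^(−rt) = 10,580·e^(−2.05).
e^(−2.05) ≈ 0.12873490359, so P ≈ 1,362.0153.

£1,362.02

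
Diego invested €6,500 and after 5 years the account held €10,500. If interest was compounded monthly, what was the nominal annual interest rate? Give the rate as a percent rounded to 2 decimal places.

9.63%

(1 + r/12)^60 = 10,500/6,500 = 1.61538.
1 + r/12 = 1.61538^(1/60) ≈ 1.008025, so r/12 ≈ 0.00802491.
r ≈ 12·0.00802491 = 9.62990%.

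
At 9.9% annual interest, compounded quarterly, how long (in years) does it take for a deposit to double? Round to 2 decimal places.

7.09 years

(1 + 0.02475)^(4t) = 2.
4t = ln 2 / ln(1 + 0.02475) ≈ 0.69315/0.0244487 ≈ 28.3511.
t ≈ 7.0878.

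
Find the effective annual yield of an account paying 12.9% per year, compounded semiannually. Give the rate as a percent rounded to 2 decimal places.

EAR = (1 + 12.9%/2)^2 − 1 = (1 + 0.0645)^2 − 1.
(1 + 0.0645)^2 ≈ 1.13316, so EAR ≈ 13.31602%.

13.32%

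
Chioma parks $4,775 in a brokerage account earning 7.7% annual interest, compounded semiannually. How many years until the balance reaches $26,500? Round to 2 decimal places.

We need (1 + 0.0385)^(2t) = 5.5497, so 2t = ln 5.5497 / ln 1.0385 ≈ 45.3645.
t ≈ 45.3645/2 = 22.6822 years.

22.68 years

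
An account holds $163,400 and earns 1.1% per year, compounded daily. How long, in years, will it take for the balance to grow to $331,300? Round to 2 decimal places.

64.26 years

(1 + 0.000030137)^(365t) = 331,300/163,400 = 2.0275.
365t·ln(1 + 0.000030137) = ln(2.0275); 365t = 0.70682/3.01365e-05 ≈ 23454.0299.
t ≈ 64.2576 years.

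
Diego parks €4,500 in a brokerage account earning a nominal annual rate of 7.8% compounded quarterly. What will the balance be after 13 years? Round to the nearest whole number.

€12,284

Growth factor = (1 + 0.0195)^52 ≈ 2.7298322862.
A ≈ 4,500 × 2.7298322862 ≈ 12,284.2453.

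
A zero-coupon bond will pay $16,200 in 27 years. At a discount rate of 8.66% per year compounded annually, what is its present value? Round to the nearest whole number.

$1,720

Growth factor = (1 + 0.0866)^27 ≈ 9.4163353916.
P = 16,200/9.4163353916 ≈ 1,720.4145.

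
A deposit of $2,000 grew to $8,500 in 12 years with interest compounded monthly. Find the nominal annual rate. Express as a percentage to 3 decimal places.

The 144-period growth factor is 8,500/2,000 = 4.25.
r/12 = 4.25^(1/144) − 1 ≈ 0.0100987, so r ≈ 12·0.0100987 = 12.11844%.

12.118%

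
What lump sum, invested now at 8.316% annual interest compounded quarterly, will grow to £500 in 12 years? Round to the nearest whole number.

£186

Periodic rate = 8.316%/4 = 0.02079; 48 periods.
P = 500/(1 + 0.02079)^48 ≈ 500/2.68502004 ≈ 186.2183.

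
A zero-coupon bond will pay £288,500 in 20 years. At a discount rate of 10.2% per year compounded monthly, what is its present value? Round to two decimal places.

£37,838.09

Periodic rate = 10.2%/12 = 0.0085; 240 periods.
P = 288,500/(1 + 0.0085)^240 ≈ 288,500/7.6245920461 ≈ 37,838.0900.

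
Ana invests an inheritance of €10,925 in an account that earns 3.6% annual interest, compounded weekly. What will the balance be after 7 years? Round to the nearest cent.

€14,054.84

Periodic rate = 3.6%/52 = 0.000692308; periods = 52·7 = 364.
A = 10,925·(1 + 0.036/52)^364 ≈ 10,925·1.2864838632 ≈ 14,054.8362.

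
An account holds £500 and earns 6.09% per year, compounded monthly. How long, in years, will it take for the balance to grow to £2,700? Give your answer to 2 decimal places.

We need (1 + 0.005075)^(12t) = 5.4, so 12t = ln 5.4 / ln 1.005075 ≈ 333.1378.
t ≈ 333.1378/12 = 27.7615 years.

27.76 years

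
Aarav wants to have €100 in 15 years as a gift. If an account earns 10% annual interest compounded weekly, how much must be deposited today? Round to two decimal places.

Growth factor = (1 + 0.1/52)^780 ≈ 4.475238.
P = 100/4.475238 ≈ 22.3452.

€22.35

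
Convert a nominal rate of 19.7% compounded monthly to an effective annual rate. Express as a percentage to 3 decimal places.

21.580%

One year is 12 periods at 0.0164167 each: (1 + 0.0164167)^12 ≈ 1.215798.
EAR = 1.215798 − 1 ≈ 21.57977%.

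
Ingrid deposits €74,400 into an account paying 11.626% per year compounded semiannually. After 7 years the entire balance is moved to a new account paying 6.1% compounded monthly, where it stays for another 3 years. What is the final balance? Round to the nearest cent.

€196,967.19

Phase 1: 74,400·(1 + 0.05813)^14 ≈ 164,104.0587.
Phase 2: 164,104.0587·(1 + 0.061/12)^36 ≈ 196,967.1919.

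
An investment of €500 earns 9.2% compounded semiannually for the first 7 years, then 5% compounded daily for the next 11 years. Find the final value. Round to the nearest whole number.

After 7 years at 9.2%: 500 × 1.876910584 ≈ 938.4553.
Then 11 years at 5%: 938.4553 × 1.733187731 ≈ 1,626.5192.

€1,627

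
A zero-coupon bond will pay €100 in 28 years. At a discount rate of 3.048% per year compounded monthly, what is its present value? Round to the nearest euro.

€43

Periodic rate = 3.048%/12 = 0.00254; 336 periods.
P = 100/(1 + 0.00254)^336 ≈ 100/2.3451702 ≈ 42.6408.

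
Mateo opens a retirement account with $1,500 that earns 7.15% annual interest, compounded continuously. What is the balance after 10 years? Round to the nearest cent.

A = P·e^(rt) = 1,500·e^(0.0715·10) = 1,500·e^0.715.
e^0.715 ≈ 2.044186682, so A ≈ 3,066.2800.

$3,066.28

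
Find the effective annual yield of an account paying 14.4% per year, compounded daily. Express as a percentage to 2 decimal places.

15.49%

One year is 365 periods at 0.000394521 each: (1 + 0.000394521)^365 ≈ 1.154851.
EAR = 1.154851 − 1 ≈ 15.48513%.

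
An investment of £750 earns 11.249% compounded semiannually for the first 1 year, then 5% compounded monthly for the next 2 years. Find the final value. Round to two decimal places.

After 1 years at 11.249%: 750 × 1.1156535 ≈ 836.7401.
Then 2 years at 5%: 836.7401 × 1.10494134 ≈ 924.5488.

£924.55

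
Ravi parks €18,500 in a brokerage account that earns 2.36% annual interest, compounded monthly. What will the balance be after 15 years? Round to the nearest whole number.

Periodic rate = 2.36%/12 = 0.00196667; periods = 12·15 = 180.
A = 18,500·(1 + 0.0236/12)^180 ≈ 18,500·1.4242599646 ≈ 26,348.8093.

€26,349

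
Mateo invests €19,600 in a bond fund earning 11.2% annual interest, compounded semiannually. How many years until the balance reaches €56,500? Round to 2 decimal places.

9.72 years

We need (1 + 0.056)^(2t) = 2.8827, so 2t = ln 2.8827 / ln 1.056 ≈ 19.4301.
t ≈ 19.4301/2 = 9.7151 years.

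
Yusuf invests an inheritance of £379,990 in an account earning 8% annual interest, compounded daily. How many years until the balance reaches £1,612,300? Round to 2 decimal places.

18.07 years

We need (1 + 0.000219178)^(365t) = 4.243, so 365t = ln 4.243 / ln 1.000219 ≈ 6594.7764.
t ≈ 6594.7764/365 = 18.0679 years.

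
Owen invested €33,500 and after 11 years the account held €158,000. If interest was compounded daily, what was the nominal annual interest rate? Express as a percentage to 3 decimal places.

(1 + r/365)^4015 = 158,000/33,500 = 4.71642.
1 + r/365 = 4.71642^(1/4015) ≈ 1.000386, so r/365 ≈ 0.000386388.
r ≈ 365·0.000386388 = 14.10317%.

14.103%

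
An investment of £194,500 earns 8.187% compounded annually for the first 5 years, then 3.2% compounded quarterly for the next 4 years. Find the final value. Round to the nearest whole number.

£327,464

Phase 1: 194,500·(1 + 0.08187)^5 ≈ 288,267.0449.
Phase 2: 288,267.0449·(1 + 0.008)^16 ≈ 327,463.9603.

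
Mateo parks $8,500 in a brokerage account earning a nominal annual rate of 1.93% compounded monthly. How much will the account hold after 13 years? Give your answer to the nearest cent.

Growth factor = (1 + 0.0193/12)^156 ≈ 1.2849225584.
A ≈ 8,500 × 1.2849225584 ≈ 10,921.8417.

$10,921.84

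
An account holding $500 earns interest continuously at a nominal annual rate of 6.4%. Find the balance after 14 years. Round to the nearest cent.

$1,224.89

A = P·e^(rt) = 500·e^(0.064·14) = 500·e^0.896.
e^0.896 ≈ 2.449784349, so A ≈ 1,224.8922.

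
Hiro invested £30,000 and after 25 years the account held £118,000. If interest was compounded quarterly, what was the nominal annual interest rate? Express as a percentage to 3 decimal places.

The 100-period growth factor is 118,000/30,000 = 3.93333.
r/4 = 3.93333^(1/100) − 1 ≈ 0.0137891, so r ≈ 4·0.0137891 = 5.51563%.

5.516%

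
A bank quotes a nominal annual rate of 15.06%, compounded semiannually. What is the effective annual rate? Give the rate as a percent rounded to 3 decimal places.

One year is 2 periods at 0.0753 each: (1 + 0.0753)^2 ≈ 1.15627.
EAR = 1.15627 − 1 ≈ 15.62701%.

15.627%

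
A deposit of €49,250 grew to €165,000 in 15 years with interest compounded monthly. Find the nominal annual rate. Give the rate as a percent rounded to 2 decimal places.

(1 + r/12)^180 = 165,000/49,250 = 3.35025.
1 + r/12 = 3.35025^(1/180) ≈ 1.006739, so r/12 ≈ 0.00673948.
r ≈ 12·0.00673948 = 8.08737%.

8.09%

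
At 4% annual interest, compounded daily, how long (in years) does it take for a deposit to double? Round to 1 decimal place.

17.3 years

(1 + 0.000109589)^(365t) = 2.
365t = ln 2 / ln(1 + 0.000109589) ≈ 0.69315/0.000109583 ≈ 6325.3146.
t ≈ 17.3296.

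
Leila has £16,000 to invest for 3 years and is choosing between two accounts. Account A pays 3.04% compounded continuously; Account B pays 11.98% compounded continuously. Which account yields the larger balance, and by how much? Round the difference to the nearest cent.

Account A growth factor: e^(0.0304·3) = e^0.0912 ≈ 1.095488081; balance ≈ 17,527.8093.
Account B growth factor: e^(0.1198·3) = e^0.3594 ≈ 1.4324696749; balance ≈ 22,919.5148.
Account B is larger by 5,391.7055.

Account B, by £5,391.71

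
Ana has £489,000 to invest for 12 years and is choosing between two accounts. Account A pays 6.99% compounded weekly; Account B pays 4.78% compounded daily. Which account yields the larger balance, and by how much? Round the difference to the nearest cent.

A: (1 + 0.0699/52)^624 ≈ 2.312286205215, so 489,000 × 2.312286205215 ≈ 1,130,707.9544.
B: (1 + 0.0478/365)^4380 ≈ 1.77457763813, so 489,000 × 1.77457763813 ≈ 867,768.4650.
Difference ≈ 262,939.4893 in favor of A.

Account A, by £262,939.49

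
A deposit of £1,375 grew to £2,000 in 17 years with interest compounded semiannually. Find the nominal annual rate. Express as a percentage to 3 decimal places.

2.216%

The 34-period growth factor is 2,000/1,375 = 1.45455.
r/2 = 1.45455^(1/34) − 1 ≈ 0.0110813, so r ≈ 2·0.0110813 = 2.21627%.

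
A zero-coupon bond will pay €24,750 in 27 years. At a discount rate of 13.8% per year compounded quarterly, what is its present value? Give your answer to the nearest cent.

€634.87

Periodic rate = 13.8%/4 = 0.0345; 108 periods.
P = 24,750/(1 + 0.0345)^108 ≈ 24,750/38.984633902 ≈ 634.8655.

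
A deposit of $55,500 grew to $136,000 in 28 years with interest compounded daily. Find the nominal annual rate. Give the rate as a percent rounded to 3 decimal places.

The 10220-period growth factor is 136,000/55,500 = 2.45045.
r/365 = 2.45045^(1/10220) − 1 ≈ 0.0000877017, so r ≈ 365·0.0000877017 = 3.20111%.

3.201%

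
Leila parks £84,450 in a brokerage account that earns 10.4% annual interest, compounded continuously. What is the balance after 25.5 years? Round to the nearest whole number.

A = P·e^(rt) = 84,450·e^(0.104·25.5) = 84,450·e^2.652.
e^2.652 ≈ 14.18237504963, so A ≈ 1,197,701.5729.

£1,197,702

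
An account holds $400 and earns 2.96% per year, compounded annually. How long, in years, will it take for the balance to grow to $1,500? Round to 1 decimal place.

(1 + 0.0296)^t = 1,500/400 = 3.75.
t·ln(1 + 0.0296) = ln(3.75); t = 1.3218/0.0291704 ≈ 45.3116.

45.3 years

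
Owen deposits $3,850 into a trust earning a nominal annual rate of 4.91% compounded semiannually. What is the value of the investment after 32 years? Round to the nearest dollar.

Growth factor = (1 + 0.02455)^64 ≈ 4.7219576749.
A ≈ 3,850 × 4.7219576749 ≈ 18,179.5370.

$18,180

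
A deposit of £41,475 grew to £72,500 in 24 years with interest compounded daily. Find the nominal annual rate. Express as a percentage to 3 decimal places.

2.327%

(1 + r/365)^8760 = 72,500/41,475 = 1.74804.
1 + r/365 = 1.74804^(1/8760) ≈ 1.000064, so r/365 ≈ 0.0000637573.
r ≈ 365·0.0000637573 = 2.32714%.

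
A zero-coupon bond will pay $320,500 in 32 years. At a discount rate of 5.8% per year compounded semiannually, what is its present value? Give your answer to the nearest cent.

$51,433.26

Periodic rate = 5.8%/2 = 0.029; 64 periods.
P = 320,500/(1 + 0.029)^64 ≈ 320,500/6.23137639468 ≈ 51,433.2596.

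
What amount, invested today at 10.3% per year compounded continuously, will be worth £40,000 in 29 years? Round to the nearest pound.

£2,018

P = A·e^(−rt) = 40,000·e^(−2.987).
e^(−2.987) ≈ 0.050438525554, so P ≈ 2,017.5410.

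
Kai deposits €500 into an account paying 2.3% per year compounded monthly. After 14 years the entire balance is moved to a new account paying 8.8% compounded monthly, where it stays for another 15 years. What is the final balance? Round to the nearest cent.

After 14 years at 2.3%: 500 × 1.379459575 ≈ 689.7298.
Then 15 years at 8.8%: 689.7298 × 3.725434662 ≈ 2,569.5433.

€2,569.54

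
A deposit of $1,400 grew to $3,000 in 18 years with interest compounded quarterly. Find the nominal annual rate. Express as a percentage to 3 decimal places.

(1 + r/4)^72 = 3,000/1,400 = 2.14286.
1 + r/4 = 2.14286^(1/72) ≈ 1.010642, so r/4 ≈ 0.0106415.
r ≈ 4·0.0106415 = 4.25660%.

4.257%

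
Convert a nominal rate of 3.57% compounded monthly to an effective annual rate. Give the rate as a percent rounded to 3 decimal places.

EAR = (1 + 3.57%/12)^12 − 1 = (1 + 0.002975)^12 − 1.
(1 + 0.002975)^12 ≈ 1.03629, so EAR ≈ 3.62900%.

3.629%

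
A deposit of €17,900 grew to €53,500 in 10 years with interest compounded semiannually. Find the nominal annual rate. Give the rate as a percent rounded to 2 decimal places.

11.25%

The 20-period growth factor is 53,500/17,900 = 2.98883.
r/2 = 2.98883^(1/20) − 1 ≈ 0.0562702, so r ≈ 2·0.0562702 = 11.25404%.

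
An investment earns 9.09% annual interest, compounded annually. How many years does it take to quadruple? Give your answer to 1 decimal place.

15.9 years

(1 + 0.0909)^t = 4.
t = ln 4 / ln(1 + 0.0909) ≈ 1.3863/0.087003 ≈ 15.9339.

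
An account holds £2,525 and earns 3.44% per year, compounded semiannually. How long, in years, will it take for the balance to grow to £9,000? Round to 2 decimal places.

(1 + 0.0172)^(2t) = 9,000/2,525 = 3.5644.
2t·ln(1 + 0.0172) = ln(3.5644); 2t = 1.271/0.0170538 ≈ 74.5281.
t ≈ 37.2640 years.

37.26 years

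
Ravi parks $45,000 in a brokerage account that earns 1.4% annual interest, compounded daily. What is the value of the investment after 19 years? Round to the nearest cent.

$58,712.78

Growth factor = (1 + 0.014/365)^6935 ≈ 1.3047284029.
A ≈ 45,000 × 1.3047284029 ≈ 58,712.7781.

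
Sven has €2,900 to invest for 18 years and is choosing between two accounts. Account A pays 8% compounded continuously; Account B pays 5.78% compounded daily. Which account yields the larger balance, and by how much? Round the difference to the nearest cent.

Account A growth factor: e^(0.08·18) = e^1.44 ≈ 4.220695817; balance ≈ 12,240.0179.
Account B growth factor: (1 + 0.0578/365)^6570 ≈ 2.830115806; balance ≈ 8,207.3358.
Account A is larger by 4,032.6820.

Account A, by €4,032.68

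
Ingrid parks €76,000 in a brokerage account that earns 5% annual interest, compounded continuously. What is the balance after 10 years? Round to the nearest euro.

€125,303

A = P·e^(rt) = 76,000·e^(0.05·10) = 76,000·e^0.5.
e^0.5 ≈ 1.6487212707, so A ≈ 125,302.8166.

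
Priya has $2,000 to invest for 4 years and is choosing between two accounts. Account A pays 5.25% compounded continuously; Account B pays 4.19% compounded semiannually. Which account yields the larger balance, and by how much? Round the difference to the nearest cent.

Account A, by $106.52

Account A growth factor: e^(0.0525·4) = e^0.21 ≈ 1.23367806; balance ≈ 2,467.3561.
Account B growth factor: (1 + 0.02095)^8 ≈ 1.180417903; balance ≈ 2,360.8358.
Account A is larger by 106.5203.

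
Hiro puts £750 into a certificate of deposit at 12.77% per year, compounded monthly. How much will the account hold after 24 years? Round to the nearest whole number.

Periodic rate = 12.77%/12 = 0.0106417; periods = 12·24 = 288.
A = 750·(1 + 0.1277/12)^288 ≈ 750·21.085961464 ≈ 15,814.4711.

£15,814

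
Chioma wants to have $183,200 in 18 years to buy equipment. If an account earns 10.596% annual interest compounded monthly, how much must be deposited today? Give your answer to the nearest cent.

$27,430.89

Growth factor = (1 + 0.00883)^216 ≈ 6.6786014532.
P = 183,200/6.6786014532 ≈ 27,430.8927.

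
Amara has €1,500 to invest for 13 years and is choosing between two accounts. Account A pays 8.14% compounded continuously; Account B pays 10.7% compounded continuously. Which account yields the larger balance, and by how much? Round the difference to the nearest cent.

A: e^(0.0814·13) = e^1.0582 ≈ 2.881180195, so 1,500 × 2.881180195 ≈ 4,321.7703.
B: e^(0.107·13) = e^1.391 ≈ 4.018866911, so 1,500 × 4.018866911 ≈ 6,028.3004.
Difference ≈ 1,706.5301 in favor of B.

Account B, by €1,706.53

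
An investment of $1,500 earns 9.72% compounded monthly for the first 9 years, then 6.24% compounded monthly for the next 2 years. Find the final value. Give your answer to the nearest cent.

After 9 years at 9.72%: 1,500 × 2.389958678 ≈ 3,584.9380.
Then 2 years at 6.24%: 3,584.9380 × 1.132555564 ≈ 4,060.1415.

$4,060.14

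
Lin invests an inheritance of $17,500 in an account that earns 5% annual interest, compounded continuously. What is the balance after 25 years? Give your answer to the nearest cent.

A = P·e^(rt) = 17,500·e^(0.05·25) = 17,500·e^1.25.
e^1.25 ≈ 3.4903429575, so A ≈ 61,081.0018.

$61,081.00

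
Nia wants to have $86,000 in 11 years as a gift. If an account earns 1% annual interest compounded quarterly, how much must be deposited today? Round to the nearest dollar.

$77,052

Growth factor = (1 + 0.0025)^44 ≈ 1.1161248481.
P = 86,000/1.1161248481 ≈ 77,052.3120.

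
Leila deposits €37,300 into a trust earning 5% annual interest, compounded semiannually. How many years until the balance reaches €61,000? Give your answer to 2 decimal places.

9.96 years

(1 + 0.025)^(2t) = 61,000/37,300 = 1.6354.
2t·ln(1 + 0.025) = ln(1.6354); 2t = 0.49188/0.0246926 ≈ 19.9201.
t ≈ 9.9601 years.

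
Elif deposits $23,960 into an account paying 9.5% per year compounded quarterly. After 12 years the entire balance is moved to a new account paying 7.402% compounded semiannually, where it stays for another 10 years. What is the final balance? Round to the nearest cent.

$152,916.24

Phase 1: 23,960·(1 + 0.02375)^48 ≈ 73,925.5769.
Phase 2: 73,925.5769·(1 + 0.03701)^20 ≈ 152,916.2396.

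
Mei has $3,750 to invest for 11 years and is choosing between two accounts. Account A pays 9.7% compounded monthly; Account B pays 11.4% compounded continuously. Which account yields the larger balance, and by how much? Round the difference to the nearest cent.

Account B, by $2,287.98

Account A growth factor: (1 + 0.097/12)^132 ≈ 2.8942055184; balance ≈ 10,853.2707.
Account B growth factor: e^(0.114·11) = e^1.254 ≈ 3.5043322893; balance ≈ 13,141.2461.
Account B is larger by 2,287.9754.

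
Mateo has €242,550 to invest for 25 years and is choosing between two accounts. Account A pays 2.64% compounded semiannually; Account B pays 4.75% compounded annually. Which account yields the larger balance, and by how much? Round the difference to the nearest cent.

Account A growth factor: (1 + 0.0132)^50 ≈ 1.92645583007; balance ≈ 467,261.8616.
Account B growth factor: (1 + 0.0475)^25 ≈ 3.1904415379; balance ≈ 773,841.5950.
Account B is larger by 306,579.7334.

Account B, by €306,579.73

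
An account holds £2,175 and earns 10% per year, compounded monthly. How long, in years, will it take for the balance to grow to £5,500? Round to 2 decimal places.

We need (1 + 0.00833333)^(12t) = 2.5287, so 12t = ln 2.5287 / ln 1.008333 ≈ 111.7895.
t ≈ 111.7895/12 = 9.3158 years.

9.32 years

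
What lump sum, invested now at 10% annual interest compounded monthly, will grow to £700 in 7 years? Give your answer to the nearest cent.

Periodic rate = 10%/12 = 0.00833333; 84 periods.
P = 700/(1 + 0.1/12)^84 ≈ 700/2.00792015 ≈ 348.6194.

£348.62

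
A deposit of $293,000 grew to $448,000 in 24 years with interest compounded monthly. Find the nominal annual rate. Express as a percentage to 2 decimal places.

The 288-period growth factor is 448,000/293,000 = 1.52901.
r/12 = 1.52901^(1/288) − 1 ≈ 0.00147546, so r ≈ 12·0.00147546 = 1.77056%.

1.77%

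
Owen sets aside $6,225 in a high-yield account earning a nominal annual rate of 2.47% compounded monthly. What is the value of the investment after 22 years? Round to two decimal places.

$10,712.54

Growth factor = (1 + 0.0247/12)^264 ≈ 1.7208898592.
A ≈ 6,225 × 1.7208898592 ≈ 10,712.5394.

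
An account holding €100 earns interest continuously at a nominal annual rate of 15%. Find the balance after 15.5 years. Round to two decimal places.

A = P·e^(rt) = 100·e^(0.15·15.5) = 100·e^2.325.
e^2.325 ≈ 10.22668009, so A ≈ 1,022.6680.

€1,022.67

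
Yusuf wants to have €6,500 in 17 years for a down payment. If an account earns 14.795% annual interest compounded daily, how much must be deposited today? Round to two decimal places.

€525.80

Periodic rate = 14.795%/365 = 0.000405342; 6205 periods.
P = 6,500/(1 + 0.14795/365)^6205 ≈ 6,500/12.36216241 ≈ 525.7980.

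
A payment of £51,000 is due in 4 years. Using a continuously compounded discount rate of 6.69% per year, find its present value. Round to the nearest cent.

P = A·e^(−rt) = 51,000·e^(−0.2676).
e^(−0.2676) ≈ 0.76521380542, so P ≈ 39,025.9041.

£39,025.90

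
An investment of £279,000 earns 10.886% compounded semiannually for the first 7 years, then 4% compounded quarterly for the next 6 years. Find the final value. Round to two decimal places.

Phase 1: 279,000·(1 + 0.05443)^14 ≈ 585,939.4717.
Phase 2: 585,939.4717·(1 + 0.01)^24 ≈ 743,987.6492.

£743,987.65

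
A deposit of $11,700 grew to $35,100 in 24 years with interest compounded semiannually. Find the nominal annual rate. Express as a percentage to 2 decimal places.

The 48-period growth factor is 35,100/11,700 = 3.
r/2 = 3^(1/48) − 1 ≈ 0.0231517, so r ≈ 2·0.0231517 = 4.63034%.

4.63%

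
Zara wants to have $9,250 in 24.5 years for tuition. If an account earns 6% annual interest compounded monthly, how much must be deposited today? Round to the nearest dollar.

$2,135

Growth factor = (1 + 0.005)^294 ≈ 4.33333392.
P = 9,250/4.33333392 ≈ 2,134.6151.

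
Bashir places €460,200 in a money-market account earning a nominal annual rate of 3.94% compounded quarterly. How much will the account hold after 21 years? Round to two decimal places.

Growth factor = (1 + 0.00985)^84 ≈ 2.278122451816.
A ≈ 460,200 × 2.278122451816 ≈ 1,048,391.9523.

€1,048,391.95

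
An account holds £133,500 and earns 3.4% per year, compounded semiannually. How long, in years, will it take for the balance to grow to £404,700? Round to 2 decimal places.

32.90 years

(1 + 0.017)^(2t) = 404,700/133,500 = 3.0315.
2t·ln(1 + 0.017) = ln(3.0315); 2t = 1.109/0.0168571 ≈ 65.7909.
t ≈ 32.8954 years.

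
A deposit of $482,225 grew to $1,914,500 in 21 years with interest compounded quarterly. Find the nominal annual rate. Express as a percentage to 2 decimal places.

6.62%

(1 + r/4)^84 = 1,914,500/482,225 = 3.97014.
1 + r/4 = 3.97014^(1/84) ≈ 1.01655, so r/4 ≈ 0.0165498.
r ≈ 4·0.0165498 = 6.61990%.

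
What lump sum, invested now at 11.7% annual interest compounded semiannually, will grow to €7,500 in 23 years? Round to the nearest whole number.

Periodic rate = 11.7%/2 = 0.0585; 46 periods.
P = 7,500/(1 + 0.0585)^46 ≈ 7,500/13.67035108 ≈ 548.6326.

€549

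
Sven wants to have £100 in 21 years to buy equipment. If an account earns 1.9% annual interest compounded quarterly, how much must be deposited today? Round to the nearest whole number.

£67

Growth factor = (1 + 0.00475)^84 ≈ 1.4889265.
P = 100/1.4889265 ≈ 67.1625.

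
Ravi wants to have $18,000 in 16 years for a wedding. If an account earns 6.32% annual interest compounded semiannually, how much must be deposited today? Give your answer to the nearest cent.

Periodic rate = 6.32%/2 = 0.0316; 32 periods.
P = 18,000/(1 + 0.0316)^32 ≈ 18,000/2.7062173304 ≈ 6,651.3505.

$6,651.35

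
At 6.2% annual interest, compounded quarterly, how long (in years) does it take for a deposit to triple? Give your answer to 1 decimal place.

17.9 years

(1 + 0.0155)^(4t) = 3.
4t = ln 3 / ln(1 + 0.0155) ≈ 1.0986/0.0153811 ≈ 71.4261.
t ≈ 17.8565.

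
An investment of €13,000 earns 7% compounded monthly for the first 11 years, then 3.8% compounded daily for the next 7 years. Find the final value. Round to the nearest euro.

Phase 1: 13,000·(1 + 0.07/12)^132 ≈ 28,014.2195.
Phase 2: 28,014.2195·(1 + 0.038/365)^2555 ≈ 36,550.6282.

€36,551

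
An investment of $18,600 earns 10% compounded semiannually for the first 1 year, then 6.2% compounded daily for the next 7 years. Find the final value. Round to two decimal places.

Phase 1: 18,600·(1 + 0.05)^2 ≈ 20,506.5000.
Phase 2: 20,506.5000·(1 + 0.062/365)^2555 ≈ 31,648.9525.

$31,648.95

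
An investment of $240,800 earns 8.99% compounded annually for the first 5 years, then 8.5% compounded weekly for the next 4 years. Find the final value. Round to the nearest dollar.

$520,151

Phase 1: 240,800·(1 + 0.0899)^5 ≈ 370,330.7251.
Phase 2: 370,330.7251·(1 + 0.085/52)^208 ≈ 520,150.8553.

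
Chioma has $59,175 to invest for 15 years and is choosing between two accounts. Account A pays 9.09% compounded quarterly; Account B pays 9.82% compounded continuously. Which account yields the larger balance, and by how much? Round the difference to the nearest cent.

A: (1 + 0.022725)^60 ≈ 3.8506347993, so 59,175 × 3.8506347993 ≈ 227,861.3142.
B: e^(0.0982·15) = e^1.473 ≈ 4.36230243763, so 59,175 × 4.36230243763 ≈ 258,139.2467.
Difference ≈ 30,277.9325 in favor of B.

Account B, by $30,277.93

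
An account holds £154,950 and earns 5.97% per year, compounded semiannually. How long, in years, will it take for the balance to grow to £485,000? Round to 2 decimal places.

We need (1 + 0.02985)^(2t) = 3.13, so 2t = ln 3.13 / ln 1.02985 ≈ 38.7937.
t ≈ 38.7937/2 = 19.3969 years.

19.40 years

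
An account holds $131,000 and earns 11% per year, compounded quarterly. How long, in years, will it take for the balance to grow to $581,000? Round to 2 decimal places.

13.73 years

We need (1 + 0.0275)^(4t) = 4.4351, so 4t = ln 4.4351 / ln 1.0275 ≈ 54.9070.
t ≈ 54.9070/4 = 13.7267 years.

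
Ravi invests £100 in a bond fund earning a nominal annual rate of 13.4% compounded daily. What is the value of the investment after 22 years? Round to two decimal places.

Growth factor = (1 + 0.134/365)^8030 ≈ 19.05746699.
A ≈ 100 × 19.05746699 ≈ 1,905.7467.

£1,905.75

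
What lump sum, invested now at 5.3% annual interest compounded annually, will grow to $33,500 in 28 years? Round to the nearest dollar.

Annual rate = 5.3% = 0.053; 28 periods.
P = 33,500/(1 + 0.053)^28 ≈ 33,500/4.2461408208 ≈ 7,889.5170.

$7,890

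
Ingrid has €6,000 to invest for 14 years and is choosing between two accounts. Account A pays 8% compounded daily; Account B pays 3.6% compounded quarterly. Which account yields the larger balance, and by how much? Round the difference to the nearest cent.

Account A growth factor: (1 + 0.08/365)^5110 ≈ 3.064478102; balance ≈ 18,386.8686.
Account B growth factor: (1 + 0.009)^56 ≈ 1.651601655; balance ≈ 9,909.6099.
Account A is larger by 8,477.2587.

Account A, by €8,477.26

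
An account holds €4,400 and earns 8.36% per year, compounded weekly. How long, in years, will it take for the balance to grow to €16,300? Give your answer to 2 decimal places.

15.68 years

(1 + 0.00160769)^(52t) = 16,300/4,400 = 3.7045.
52t·ln(1 + 0.00160769) = ln(3.7045); 52t = 1.3096/0.0016064 ≈ 815.2138.
t ≈ 15.6772 years.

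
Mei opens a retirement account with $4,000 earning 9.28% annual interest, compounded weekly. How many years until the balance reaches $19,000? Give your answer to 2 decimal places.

16.81 years

We need (1 + 0.00178462)^(52t) = 4.75, so 52t = ln 4.75 / ln 1.001785 ≈ 873.8771.
t ≈ 873.8771/52 = 16.8053 years.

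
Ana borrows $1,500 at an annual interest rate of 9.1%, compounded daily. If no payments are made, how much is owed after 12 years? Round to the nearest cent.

$4,469.73

Growth factor = (1 + 0.091/365)^4380 ≈ 2.979822982.
A ≈ 1,500 × 2.979822982 ≈ 4,469.7345.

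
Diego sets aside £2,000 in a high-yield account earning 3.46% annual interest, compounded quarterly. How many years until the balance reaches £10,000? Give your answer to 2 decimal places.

(1 + 0.00865)^(4t) = 10,000/2,000 = 5.
4t·ln(1 + 0.00865) = ln(5); 4t = 1.6094/0.0086128 ≈ 186.8658.
t ≈ 46.7164 years.

46.72 years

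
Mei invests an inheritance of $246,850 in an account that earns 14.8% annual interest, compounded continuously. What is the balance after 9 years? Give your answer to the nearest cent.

A = P·e^(rt) = 246,850·e^(0.148·9) = 246,850·e^1.332.
e^1.332 ≈ 3.78861304147, so A ≈ 935,219.1293.

$935,219.13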